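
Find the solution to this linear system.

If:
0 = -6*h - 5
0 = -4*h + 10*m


Then:
h = -5/6
m = -1/3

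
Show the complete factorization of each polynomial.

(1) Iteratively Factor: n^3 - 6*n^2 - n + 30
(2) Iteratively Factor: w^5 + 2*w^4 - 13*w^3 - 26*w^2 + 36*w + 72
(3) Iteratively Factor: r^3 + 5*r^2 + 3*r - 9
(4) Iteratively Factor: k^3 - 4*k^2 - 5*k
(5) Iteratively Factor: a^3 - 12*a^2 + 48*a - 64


(1) = (n - 5)*(n^2 - n - 6) = (n - 5)*(n - 3)*(n + 2)
(2) = (w + 2)*(w^4 - 13*w^2 + 36) = (w + 2)^2*(w^3 - 2*w^2 - 9*w + 18) = (w - 3)*(w + 2)^2*(w^2 + w - 6) = (w - 3)*(w - 2)*(w + 2)^2*(w + 3)
(3) = (r + 3)*(r^2 + 2*r - 3) = (r - 1)*(r + 3)*(r + 3)
(4) = (k - 5)*(k^2 + k) = k*(k - 5)*(k + 1)
(5) = (a - 4)*(a^2 - 8*a + 16) = (a - 4)^2*(a - 4)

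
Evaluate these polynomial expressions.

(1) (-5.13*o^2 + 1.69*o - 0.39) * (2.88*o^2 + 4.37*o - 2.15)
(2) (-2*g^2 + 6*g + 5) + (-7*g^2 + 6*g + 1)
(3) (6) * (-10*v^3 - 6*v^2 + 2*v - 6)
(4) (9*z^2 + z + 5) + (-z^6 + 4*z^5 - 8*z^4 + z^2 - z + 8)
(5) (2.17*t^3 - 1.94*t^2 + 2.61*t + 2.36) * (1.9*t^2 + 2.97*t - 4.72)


(1) = -14.7744*o^4 - 17.5509*o^3 + 17.2916*o^2 - 5.3378*o + 0.8385
(2) = -9*g^2 + 12*g + 6
(3) = -60*v^3 - 36*v^2 + 12*v - 36
(4) = -z^6 + 4*z^5 - 8*z^4 + 10*z^2 + 13
(5) = 4.123*t^5 + 2.7589*t^4 - 11.0452*t^3 + 21.3925*t^2 - 5.31*t - 11.1392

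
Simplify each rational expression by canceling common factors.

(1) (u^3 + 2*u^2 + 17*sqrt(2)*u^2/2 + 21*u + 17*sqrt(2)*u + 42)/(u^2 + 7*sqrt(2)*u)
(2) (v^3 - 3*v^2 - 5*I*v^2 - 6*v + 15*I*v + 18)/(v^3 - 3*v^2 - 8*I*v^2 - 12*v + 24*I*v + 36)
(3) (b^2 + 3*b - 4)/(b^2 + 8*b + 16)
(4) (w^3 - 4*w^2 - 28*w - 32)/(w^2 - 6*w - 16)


(1) = (2*u^2 + u*(4 + 3*sqrt(2)) + 6*sqrt(2))/(2*u)
(2) = (v - 3*I)/(v - 6*I)
(3) = (b - 1)/(b + 4)
(4) = w + 2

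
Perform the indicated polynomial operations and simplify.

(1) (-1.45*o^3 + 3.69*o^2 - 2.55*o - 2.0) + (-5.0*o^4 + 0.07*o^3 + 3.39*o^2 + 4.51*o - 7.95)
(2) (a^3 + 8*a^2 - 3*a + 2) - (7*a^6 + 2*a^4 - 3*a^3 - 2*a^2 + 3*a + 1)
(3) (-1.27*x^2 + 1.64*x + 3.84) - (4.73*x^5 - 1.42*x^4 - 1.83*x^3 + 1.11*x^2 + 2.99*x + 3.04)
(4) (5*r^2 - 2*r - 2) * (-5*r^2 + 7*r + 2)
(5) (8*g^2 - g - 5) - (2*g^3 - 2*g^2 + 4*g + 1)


(1) = -5.0*o^4 - 1.38*o^3 + 7.08*o^2 + 1.96*o - 9.95
(2) = -7*a^6 - 2*a^4 + 4*a^3 + 10*a^2 - 6*a + 1
(3) = -4.73*x^5 + 1.42*x^4 + 1.83*x^3 - 2.38*x^2 - 1.35*x + 0.8
(4) = -25*r^4 + 45*r^3 + 6*r^2 - 18*r - 4
(5) = -2*g^3 + 10*g^2 - 5*g - 6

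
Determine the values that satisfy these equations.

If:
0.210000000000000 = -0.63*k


Then:
k = -0.33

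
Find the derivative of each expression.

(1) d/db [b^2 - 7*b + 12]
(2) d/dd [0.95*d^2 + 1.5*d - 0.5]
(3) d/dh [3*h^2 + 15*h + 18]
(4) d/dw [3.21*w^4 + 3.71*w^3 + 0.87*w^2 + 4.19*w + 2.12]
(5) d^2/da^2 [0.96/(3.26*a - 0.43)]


(1) = 2*b - 7
(2) = 1.9*d + 1.5
(3) = 6*h + 15
(4) = 12.84*w^3 + 11.13*w^2 + 1.74*w + 4.19
(5) = 20.404992/(3.26*a - 0.43)^3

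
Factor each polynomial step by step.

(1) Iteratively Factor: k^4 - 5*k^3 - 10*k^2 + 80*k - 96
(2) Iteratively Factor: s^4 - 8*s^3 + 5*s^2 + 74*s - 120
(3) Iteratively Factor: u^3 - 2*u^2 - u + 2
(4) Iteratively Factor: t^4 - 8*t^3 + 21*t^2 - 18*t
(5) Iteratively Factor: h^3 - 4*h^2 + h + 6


(1) = (k + 4)*(k^3 - 9*k^2 + 26*k - 24) = (k - 4)*(k + 4)*(k^2 - 5*k + 6) = (k - 4)*(k - 3)*(k + 4)*(k - 2)
(2) = (s - 5)*(s^3 - 3*s^2 - 10*s + 24) = (s - 5)*(s - 2)*(s^2 - s - 12) = (s - 5)*(s - 4)*(s - 2)*(s + 3)
(3) = (u + 1)*(u^2 - 3*u + 2) = (u - 2)*(u + 1)*(u - 1)
(4) = (t)*(t^3 - 8*t^2 + 21*t - 18) = t*(t - 2)*(t^2 - 6*t + 9) = t*(t - 3)*(t - 2)*(t - 3)
(5) = (h - 3)*(h^2 - h - 2) = (h - 3)*(h - 2)*(h + 1)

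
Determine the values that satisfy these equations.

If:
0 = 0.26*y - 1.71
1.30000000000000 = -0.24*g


Then:
g = -5.42
y = 6.58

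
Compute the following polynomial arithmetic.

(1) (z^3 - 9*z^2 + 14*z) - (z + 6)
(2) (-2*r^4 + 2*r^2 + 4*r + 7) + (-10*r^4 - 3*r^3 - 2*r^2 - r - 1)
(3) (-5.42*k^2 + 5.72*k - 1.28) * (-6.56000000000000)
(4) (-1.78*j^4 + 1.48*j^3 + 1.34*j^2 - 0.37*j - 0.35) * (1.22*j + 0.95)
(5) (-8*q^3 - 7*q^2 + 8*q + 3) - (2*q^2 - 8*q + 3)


(1) = z^3 - 9*z^2 + 13*z - 6
(2) = -12*r^4 - 3*r^3 + 3*r + 6
(3) = 35.5552*k^2 - 37.5232*k + 8.3968
(4) = -2.1716*j^5 + 0.1146*j^4 + 3.0408*j^3 + 0.8216*j^2 - 0.7785*j - 0.3325
(5) = -8*q^3 - 9*q^2 + 16*q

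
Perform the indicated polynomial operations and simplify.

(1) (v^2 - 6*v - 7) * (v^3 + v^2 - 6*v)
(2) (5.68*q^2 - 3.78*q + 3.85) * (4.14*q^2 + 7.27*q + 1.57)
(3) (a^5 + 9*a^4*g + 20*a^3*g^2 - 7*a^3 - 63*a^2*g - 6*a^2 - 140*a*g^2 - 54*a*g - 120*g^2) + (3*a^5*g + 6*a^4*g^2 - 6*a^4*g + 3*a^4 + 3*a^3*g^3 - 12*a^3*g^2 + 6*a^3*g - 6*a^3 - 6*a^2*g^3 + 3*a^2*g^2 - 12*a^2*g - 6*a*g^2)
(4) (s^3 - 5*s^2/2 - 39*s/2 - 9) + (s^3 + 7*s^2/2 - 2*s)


(1) = v^5 - 5*v^4 - 19*v^3 + 29*v^2 + 42*v
(2) = 23.5152*q^4 + 25.6444*q^3 - 2.624*q^2 + 22.0549*q + 6.0445
(3) = 3*a^5*g + a^5 + 6*a^4*g^2 + 3*a^4*g + 3*a^4 + 3*a^3*g^3 + 8*a^3*g^2 + 6*a^3*g - 13*a^3 - 6*a^2*g^3 + 3*a^2*g^2 - 75*a^2*g - 6*a^2 - 146*a*g^2 - 54*a*g - 120*g^2
(4) = 2*s^3 + s^2 - 43*s/2 - 9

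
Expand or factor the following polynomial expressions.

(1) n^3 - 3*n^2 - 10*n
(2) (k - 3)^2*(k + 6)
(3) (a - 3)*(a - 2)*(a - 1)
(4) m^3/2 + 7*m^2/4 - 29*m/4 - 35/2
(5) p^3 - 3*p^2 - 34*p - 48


(1) = n*(n - 5)*(n + 2)
(2) = k^3 - 27*k + 54
(3) = a^3 - 6*a^2 + 11*a - 6
(4) = (m/2 + 1)*(m - 7/2)*(m + 5)
(5) = (p - 8)*(p + 2)*(p + 3)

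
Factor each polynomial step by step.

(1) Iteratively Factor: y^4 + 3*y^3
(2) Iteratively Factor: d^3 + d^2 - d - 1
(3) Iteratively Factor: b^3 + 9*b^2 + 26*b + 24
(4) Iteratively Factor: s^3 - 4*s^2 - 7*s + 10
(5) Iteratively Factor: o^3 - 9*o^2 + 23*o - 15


(1) = (y)*(y^3 + 3*y^2) = y*(y + 3)*(y^2) = y^2*(y + 3)*(y)
(2) = (d + 1)*(d^2 - 1) = (d + 1)^2*(d - 1)
(3) = (b + 4)*(b^2 + 5*b + 6) = (b + 3)*(b + 4)*(b + 2)
(4) = (s - 1)*(s^2 - 3*s - 10) = (s - 1)*(s + 2)*(s - 5)
(5) = (o - 3)*(o^2 - 6*o + 5) = (o - 3)*(o - 1)*(o - 5)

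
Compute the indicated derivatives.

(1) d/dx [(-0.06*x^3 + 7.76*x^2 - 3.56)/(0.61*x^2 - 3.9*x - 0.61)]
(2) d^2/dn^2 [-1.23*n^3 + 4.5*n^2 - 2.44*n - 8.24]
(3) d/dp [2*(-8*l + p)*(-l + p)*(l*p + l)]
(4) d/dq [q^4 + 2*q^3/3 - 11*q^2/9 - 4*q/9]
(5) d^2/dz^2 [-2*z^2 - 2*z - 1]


(1) = (-0.0366*x^4 + 0.468*x^3 - 30.1542*x^2 - 5.124*x - 13.884)/(0.3721*x^4 - 4.758*x^3 + 14.4658*x^2 + 4.758*x + 0.3721)
(2) = 9.0 - 7.38*n
(3) = 2*l*(8*l^2 - 18*l*p - 9*l + 3*p^2 + 2*p)
(4) = 4*q^3 + 2*q^2 - 22*q/9 - 4/9
(5) = -4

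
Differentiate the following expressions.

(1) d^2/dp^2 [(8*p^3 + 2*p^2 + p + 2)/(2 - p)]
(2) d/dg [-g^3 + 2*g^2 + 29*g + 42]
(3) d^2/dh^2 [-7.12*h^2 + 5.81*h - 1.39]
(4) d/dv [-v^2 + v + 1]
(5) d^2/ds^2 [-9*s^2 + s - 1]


(1) = 8*(-2*p^3 + 12*p^2 - 24*p - 3)/(p^3 - 6*p^2 + 12*p - 8)
(2) = -3*g^2 + 4*g + 29
(3) = -14.2400000000000
(4) = 1 - 2*v
(5) = -18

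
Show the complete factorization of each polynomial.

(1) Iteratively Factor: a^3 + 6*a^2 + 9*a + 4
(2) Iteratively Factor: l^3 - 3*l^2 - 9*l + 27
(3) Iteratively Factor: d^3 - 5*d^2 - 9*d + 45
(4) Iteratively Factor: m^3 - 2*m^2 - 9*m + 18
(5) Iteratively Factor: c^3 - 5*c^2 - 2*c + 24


(1) = (a + 4)*(a^2 + 2*a + 1) = (a + 1)*(a + 4)*(a + 1)
(2) = (l + 3)*(l^2 - 6*l + 9) = (l - 3)*(l + 3)*(l - 3)
(3) = (d - 5)*(d^2 - 9) = (d - 5)*(d - 3)*(d + 3)
(4) = (m - 3)*(m^2 + m - 6) = (m - 3)*(m - 2)*(m + 3)
(5) = (c - 4)*(c^2 - c - 6) = (c - 4)*(c + 2)*(c - 3)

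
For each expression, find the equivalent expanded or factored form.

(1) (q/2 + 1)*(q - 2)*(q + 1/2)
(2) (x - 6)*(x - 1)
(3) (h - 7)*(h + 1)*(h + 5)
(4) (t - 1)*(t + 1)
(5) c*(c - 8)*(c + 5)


(1) = q^3/2 + q^2/4 - 2*q - 1
(2) = x^2 - 7*x + 6
(3) = h^3 - h^2 - 37*h - 35
(4) = t^2 - 1
(5) = c^3 - 3*c^2 - 40*c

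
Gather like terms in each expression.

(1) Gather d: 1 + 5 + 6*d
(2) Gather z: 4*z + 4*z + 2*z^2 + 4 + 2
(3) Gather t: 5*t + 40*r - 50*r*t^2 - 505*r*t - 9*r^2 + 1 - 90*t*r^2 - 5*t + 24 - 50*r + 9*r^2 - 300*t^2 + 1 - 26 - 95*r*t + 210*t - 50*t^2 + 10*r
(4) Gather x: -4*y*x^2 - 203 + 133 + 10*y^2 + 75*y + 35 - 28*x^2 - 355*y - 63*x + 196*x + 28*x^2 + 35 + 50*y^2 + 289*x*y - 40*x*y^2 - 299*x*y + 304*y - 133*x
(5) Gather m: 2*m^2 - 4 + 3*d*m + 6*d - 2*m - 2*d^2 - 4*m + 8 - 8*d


(1) = 6*d + 6
(2) = 2*z^2 + 8*z + 6
(3) = t^2*(-50*r - 350) + t*(-90*r^2 - 600*r + 210)
(4) = -4*x^2*y + x*(-40*y^2 - 10*y) + 60*y^2 + 24*y
(5) = -2*d^2 - 2*d + 2*m^2 + m*(3*d - 6) + 4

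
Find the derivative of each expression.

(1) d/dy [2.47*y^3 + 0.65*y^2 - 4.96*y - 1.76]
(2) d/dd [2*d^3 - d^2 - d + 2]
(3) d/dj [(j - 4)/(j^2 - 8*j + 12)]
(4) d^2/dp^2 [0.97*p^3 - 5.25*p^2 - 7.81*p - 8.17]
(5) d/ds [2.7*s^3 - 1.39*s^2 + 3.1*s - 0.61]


(1) = 7.41*y^2 + 1.3*y - 4.96
(2) = 6*d^2 - 2*d - 1
(3) = (j^2 - 8*j - 2*(j - 4)^2 + 12)/(j^2 - 8*j + 12)^2
(4) = 5.82*p - 10.5
(5) = 8.1*s^2 - 2.78*s + 3.1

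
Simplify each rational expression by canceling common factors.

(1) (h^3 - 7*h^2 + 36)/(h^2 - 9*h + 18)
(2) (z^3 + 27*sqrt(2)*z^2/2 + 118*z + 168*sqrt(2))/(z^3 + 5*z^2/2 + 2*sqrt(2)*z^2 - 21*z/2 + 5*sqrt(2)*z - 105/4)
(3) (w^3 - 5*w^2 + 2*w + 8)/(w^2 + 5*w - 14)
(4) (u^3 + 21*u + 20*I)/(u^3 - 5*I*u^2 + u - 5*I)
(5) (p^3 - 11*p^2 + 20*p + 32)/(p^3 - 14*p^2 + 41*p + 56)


(1) = h + 2
(2) = (8*z^2 + 80*sqrt(2)*z + 384)/(8*z^2 + z*(20 - 12*sqrt(2)) - 30*sqrt(2))
(3) = (w^2 - 3*w - 4)/(w + 7)
(4) = (u + 4*I)/(u - I)
(5) = (p - 4)/(p - 7)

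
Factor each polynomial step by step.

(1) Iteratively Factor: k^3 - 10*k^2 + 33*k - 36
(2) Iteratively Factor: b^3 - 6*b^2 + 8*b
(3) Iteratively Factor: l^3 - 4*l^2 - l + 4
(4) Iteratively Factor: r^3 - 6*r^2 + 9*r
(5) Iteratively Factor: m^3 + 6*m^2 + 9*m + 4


(1) = (k - 4)*(k^2 - 6*k + 9) = (k - 4)*(k - 3)*(k - 3)
(2) = (b - 4)*(b^2 - 2*b) = (b - 4)*(b - 2)*(b)
(3) = (l + 1)*(l^2 - 5*l + 4) = (l - 4)*(l + 1)*(l - 1)
(4) = (r)*(r^2 - 6*r + 9) = r*(r - 3)*(r - 3)
(5) = (m + 1)*(m^2 + 5*m + 4) = (m + 1)*(m + 4)*(m + 1)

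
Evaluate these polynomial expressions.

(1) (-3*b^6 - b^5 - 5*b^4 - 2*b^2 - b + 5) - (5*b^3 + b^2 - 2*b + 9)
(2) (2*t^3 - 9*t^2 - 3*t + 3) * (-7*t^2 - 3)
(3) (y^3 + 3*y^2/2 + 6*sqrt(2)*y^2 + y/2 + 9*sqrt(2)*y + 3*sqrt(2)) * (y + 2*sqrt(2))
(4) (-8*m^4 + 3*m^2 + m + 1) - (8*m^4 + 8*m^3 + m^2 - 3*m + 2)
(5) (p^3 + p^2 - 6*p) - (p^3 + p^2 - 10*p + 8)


(1) = -3*b^6 - b^5 - 5*b^4 - 5*b^3 - 3*b^2 + b - 4
(2) = -14*t^5 + 63*t^4 + 15*t^3 + 6*t^2 + 9*t - 9
(3) = y^4 + 3*y^3/2 + 8*sqrt(2)*y^3 + 12*sqrt(2)*y^2 + 49*y^2/2 + 4*sqrt(2)*y + 36*y + 12
(4) = -16*m^4 - 8*m^3 + 2*m^2 + 4*m - 1
(5) = 4*p - 8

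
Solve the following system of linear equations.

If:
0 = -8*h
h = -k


Then:
h = 0
k = 0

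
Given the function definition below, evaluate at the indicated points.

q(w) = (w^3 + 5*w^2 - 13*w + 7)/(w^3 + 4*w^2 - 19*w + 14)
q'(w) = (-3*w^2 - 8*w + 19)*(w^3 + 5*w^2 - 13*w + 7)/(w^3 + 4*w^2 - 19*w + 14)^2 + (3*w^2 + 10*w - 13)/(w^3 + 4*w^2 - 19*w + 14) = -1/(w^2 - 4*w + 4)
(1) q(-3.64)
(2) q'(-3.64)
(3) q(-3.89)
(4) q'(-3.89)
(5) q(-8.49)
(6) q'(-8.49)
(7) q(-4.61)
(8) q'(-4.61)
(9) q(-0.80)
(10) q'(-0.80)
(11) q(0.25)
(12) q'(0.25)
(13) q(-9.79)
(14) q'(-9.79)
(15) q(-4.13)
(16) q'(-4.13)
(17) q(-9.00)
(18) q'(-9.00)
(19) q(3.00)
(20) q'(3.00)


(1) = 0.82
(2) = -0.03
(3) = 0.83
(4) = -0.03
(5) = 0.90
(6) = -0.01
(7) = 0.85
(8) = -0.02
(9) = 0.64
(10) = -0.13
(11) = 0.43
(12) = -0.33
(13) = 0.92
(14) = -0.01
(15) = 0.84
(16) = -0.03
(17) = 0.91
(18) = -0.01
(19) = 2.00
(20) = -1.00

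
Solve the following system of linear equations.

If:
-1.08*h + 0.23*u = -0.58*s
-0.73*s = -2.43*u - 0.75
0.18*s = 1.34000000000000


Then:
h = 4.41
s = 7.44
u = 1.93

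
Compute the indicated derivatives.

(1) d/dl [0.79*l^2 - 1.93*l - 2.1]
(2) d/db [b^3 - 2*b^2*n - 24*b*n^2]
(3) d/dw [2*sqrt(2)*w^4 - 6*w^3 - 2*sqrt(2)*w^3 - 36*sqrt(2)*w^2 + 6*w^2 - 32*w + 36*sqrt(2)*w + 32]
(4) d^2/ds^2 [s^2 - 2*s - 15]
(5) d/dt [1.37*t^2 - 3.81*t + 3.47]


(1) = 1.58*l - 1.93
(2) = 3*b^2 - 4*b*n - 24*n^2
(3) = 8*sqrt(2)*w^3 - 18*w^2 - 6*sqrt(2)*w^2 - 72*sqrt(2)*w + 12*w - 32 + 36*sqrt(2)
(4) = 2
(5) = 2.74*t - 3.81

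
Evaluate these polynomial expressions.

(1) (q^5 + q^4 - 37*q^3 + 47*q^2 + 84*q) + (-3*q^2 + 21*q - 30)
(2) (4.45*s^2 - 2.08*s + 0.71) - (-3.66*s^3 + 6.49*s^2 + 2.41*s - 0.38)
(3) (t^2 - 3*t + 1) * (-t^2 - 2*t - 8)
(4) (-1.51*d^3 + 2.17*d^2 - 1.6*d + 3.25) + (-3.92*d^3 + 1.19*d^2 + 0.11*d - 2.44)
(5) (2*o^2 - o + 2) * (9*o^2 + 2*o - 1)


(1) = q^5 + q^4 - 37*q^3 + 44*q^2 + 105*q - 30
(2) = 3.66*s^3 - 2.04*s^2 - 4.49*s + 1.09
(3) = -t^4 + t^3 - 3*t^2 + 22*t - 8
(4) = -5.43*d^3 + 3.36*d^2 - 1.49*d + 0.81
(5) = 18*o^4 - 5*o^3 + 14*o^2 + 5*o - 2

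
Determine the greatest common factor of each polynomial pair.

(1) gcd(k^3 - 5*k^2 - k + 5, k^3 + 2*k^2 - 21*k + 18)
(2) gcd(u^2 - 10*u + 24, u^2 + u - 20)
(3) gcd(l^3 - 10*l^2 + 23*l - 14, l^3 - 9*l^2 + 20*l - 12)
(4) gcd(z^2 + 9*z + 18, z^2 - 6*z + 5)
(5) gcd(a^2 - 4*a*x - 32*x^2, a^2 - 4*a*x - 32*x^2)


(1) = gcd((k - 5)*(k - 1)*(k + 1), (k - 3)*(k - 1)*(k + 6)) = k - 1
(2) = gcd((u - 6)*(u - 4), (u - 4)*(u + 5)) = u - 4
(3) = l^2 - 3*l + 2
(4) = gcd((z + 3)*(z + 6), (z - 5)*(z - 1)) = 1
(5) = -a^2 + 4*a*x + 32*x^2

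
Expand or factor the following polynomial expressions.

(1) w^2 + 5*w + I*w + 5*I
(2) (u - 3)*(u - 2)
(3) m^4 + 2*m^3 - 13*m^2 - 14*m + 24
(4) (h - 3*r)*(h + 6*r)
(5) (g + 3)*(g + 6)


(1) = (w + 5)*(w + I)
(2) = u^2 - 5*u + 6
(3) = (m - 3)*(m - 1)*(m + 2)*(m + 4)
(4) = h^2 + 3*h*r - 18*r^2
(5) = g^2 + 9*g + 18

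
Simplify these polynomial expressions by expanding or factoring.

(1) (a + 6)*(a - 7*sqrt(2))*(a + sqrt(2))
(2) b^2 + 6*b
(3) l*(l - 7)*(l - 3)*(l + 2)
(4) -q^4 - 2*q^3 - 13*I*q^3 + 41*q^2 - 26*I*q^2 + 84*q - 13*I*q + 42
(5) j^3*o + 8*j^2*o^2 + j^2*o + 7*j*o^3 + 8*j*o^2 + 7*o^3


(1) = a^3 - 6*sqrt(2)*a^2 + 6*a^2 - 36*sqrt(2)*a - 14*a - 84
(2) = b*(b + 6)
(3) = l^4 - 8*l^3 + l^2 + 42*l
(4) = (q + 6*I)*(q + 7*I)*(-I*q - I)^2
(5) = (j + o)*(j + 7*o)*(j*o + o)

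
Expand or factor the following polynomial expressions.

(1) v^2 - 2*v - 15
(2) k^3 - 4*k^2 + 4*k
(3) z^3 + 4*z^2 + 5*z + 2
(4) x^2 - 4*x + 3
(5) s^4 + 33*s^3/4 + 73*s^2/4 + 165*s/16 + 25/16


(1) = (v - 5)*(v + 3)
(2) = k*(k - 2)^2
(3) = (z + 1)^2*(z + 2)
(4) = (x - 3)*(x - 1)
(5) = (s + 1/4)*(s + 1/2)*(s + 5/2)*(s + 5)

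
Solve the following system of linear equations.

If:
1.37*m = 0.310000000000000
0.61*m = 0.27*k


Then:
k = 0.51
m = 0.23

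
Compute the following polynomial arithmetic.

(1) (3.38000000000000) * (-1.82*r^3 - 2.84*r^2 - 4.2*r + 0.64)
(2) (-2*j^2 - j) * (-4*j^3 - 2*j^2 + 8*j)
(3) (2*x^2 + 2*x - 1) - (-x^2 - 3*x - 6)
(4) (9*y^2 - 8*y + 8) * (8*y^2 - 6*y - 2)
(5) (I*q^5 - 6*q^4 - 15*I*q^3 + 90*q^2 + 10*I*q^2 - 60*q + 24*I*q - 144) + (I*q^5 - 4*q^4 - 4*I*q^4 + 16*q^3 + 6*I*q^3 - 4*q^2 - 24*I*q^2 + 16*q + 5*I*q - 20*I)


(1) = -6.1516*r^3 - 9.5992*r^2 - 14.196*r + 2.1632
(2) = 8*j^5 + 8*j^4 - 14*j^3 - 8*j^2
(3) = 3*x^2 + 5*x + 5
(4) = 72*y^4 - 118*y^3 + 94*y^2 - 32*y - 16
(5) = 2*I*q^5 - 10*q^4 - 4*I*q^4 + 16*q^3 - 9*I*q^3 + 86*q^2 - 14*I*q^2 - 44*q + 29*I*q - 144 - 20*I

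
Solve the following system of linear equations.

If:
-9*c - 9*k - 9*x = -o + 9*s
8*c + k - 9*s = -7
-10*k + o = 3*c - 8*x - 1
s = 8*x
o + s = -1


Then:
c = -6950/11389
k = 2085/11389
o = -2043/1627
s = 416/1627
x = 52/1627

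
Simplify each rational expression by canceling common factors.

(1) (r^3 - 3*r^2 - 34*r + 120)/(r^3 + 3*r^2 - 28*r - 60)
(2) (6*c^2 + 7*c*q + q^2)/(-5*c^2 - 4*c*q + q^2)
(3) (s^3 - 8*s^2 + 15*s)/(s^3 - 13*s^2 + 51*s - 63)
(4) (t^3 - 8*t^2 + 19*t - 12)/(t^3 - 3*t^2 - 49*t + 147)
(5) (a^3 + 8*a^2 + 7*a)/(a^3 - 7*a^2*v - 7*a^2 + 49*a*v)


(1) = (r - 4)/(r + 2)
(2) = (6*c + q)/(-5*c + q)
(3) = (s^2 - 5*s)/(s^2 - 10*s + 21)
(4) = (t^2 - 5*t + 4)/(t^2 - 49)
(5) = (-a^2 - 8*a - 7)/(-a^2 + 7*a*v + 7*a - 49*v)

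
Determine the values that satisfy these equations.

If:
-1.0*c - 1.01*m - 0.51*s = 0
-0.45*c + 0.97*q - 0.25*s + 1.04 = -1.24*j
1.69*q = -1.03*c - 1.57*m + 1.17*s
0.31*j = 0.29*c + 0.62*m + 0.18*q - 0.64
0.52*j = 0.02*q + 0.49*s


Then:
c = -1.47
j = -0.60
m = 1.75
q = -1.14
s = -0.59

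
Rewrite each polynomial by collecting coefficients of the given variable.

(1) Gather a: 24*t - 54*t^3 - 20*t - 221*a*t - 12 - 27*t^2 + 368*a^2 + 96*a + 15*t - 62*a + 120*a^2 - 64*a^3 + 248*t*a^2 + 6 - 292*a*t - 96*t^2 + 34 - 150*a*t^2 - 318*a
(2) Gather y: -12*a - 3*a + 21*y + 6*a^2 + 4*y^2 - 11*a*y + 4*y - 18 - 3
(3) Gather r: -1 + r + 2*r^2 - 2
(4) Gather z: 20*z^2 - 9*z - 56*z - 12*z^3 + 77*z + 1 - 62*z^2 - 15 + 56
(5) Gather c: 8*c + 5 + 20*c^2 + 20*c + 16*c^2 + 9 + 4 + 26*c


(1) = -64*a^3 + a^2*(248*t + 488) + a*(-150*t^2 - 513*t - 284) - 54*t^3 - 123*t^2 + 19*t + 28
(2) = 6*a^2 - 15*a + 4*y^2 + y*(25 - 11*a) - 21
(3) = 2*r^2 + r - 3
(4) = -12*z^3 - 42*z^2 + 12*z + 42
(5) = 36*c^2 + 54*c + 18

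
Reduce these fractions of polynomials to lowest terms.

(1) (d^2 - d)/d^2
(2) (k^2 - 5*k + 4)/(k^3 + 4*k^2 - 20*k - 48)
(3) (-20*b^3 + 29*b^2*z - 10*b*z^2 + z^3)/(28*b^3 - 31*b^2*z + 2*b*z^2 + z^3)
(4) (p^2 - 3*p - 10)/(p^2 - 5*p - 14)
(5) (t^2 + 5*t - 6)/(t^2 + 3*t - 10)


(1) = (d - 1)/d
(2) = (k - 1)/(k^2 + 8*k + 12)
(3) = (-5*b + z)/(7*b + z)
(4) = (p - 5)/(p - 7)
(5) = (t^2 + 5*t - 6)/(t^2 + 3*t - 10)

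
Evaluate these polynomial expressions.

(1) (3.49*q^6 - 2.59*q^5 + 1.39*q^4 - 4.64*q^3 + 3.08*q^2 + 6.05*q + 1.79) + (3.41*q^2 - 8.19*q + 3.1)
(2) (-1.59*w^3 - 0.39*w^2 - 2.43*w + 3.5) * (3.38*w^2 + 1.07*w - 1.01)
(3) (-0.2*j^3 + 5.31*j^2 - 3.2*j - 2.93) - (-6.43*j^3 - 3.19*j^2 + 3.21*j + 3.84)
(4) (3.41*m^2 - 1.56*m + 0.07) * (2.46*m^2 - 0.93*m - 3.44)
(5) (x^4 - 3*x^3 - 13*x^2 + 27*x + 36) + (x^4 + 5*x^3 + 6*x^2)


(1) = 3.49*q^6 - 2.59*q^5 + 1.39*q^4 - 4.64*q^3 + 6.49*q^2 - 2.14*q + 4.89
(2) = -5.3742*w^5 - 3.0195*w^4 - 7.0248*w^3 + 9.6238*w^2 + 6.1993*w - 3.535
(3) = 6.23*j^3 + 8.5*j^2 - 6.41*j - 6.77
(4) = 8.3886*m^4 - 7.0089*m^3 - 10.1074*m^2 + 5.3013*m - 0.2408
(5) = 2*x^4 + 2*x^3 - 7*x^2 + 27*x + 36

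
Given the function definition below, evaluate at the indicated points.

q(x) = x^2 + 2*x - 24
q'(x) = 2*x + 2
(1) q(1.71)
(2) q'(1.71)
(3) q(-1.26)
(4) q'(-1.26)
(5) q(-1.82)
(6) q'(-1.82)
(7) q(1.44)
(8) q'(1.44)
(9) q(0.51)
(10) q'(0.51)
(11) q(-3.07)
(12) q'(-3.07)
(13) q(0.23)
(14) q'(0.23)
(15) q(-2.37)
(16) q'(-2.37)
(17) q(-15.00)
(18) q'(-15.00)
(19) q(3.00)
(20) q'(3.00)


(1) = -17.66
(2) = 5.42
(3) = -24.93
(4) = -0.52
(5) = -24.33
(6) = -1.64
(7) = -19.05
(8) = 4.88
(9) = -22.72
(10) = 3.02
(11) = -20.72
(12) = -4.14
(13) = -23.49
(14) = 2.46
(15) = -23.12
(16) = -2.74
(17) = 171.00
(18) = -28.00
(19) = -9.00
(20) = 8.00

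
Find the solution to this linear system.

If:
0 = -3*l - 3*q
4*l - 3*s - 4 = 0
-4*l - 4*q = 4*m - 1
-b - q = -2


Then:
b = 3*s/4 + 3
l = 3*s/4 + 1
m = 1/4
q = -3*s/4 - 1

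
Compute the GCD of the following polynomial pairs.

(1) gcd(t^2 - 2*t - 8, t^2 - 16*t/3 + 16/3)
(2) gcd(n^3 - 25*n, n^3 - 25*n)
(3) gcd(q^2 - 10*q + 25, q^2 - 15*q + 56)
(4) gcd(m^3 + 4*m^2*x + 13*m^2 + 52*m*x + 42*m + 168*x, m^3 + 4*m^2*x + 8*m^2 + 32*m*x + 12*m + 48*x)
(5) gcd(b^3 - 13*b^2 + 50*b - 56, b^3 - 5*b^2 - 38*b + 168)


(1) = gcd((t - 4)*(t + 2), (t - 4)*(t - 4/3)) = t - 4
(2) = gcd(n*(n - 5)*(n + 5), n*(n - 5)*(n + 5)) = n^3 - 25*n
(3) = gcd((q - 5)^2, (q - 8)*(q - 7)) = 1
(4) = m^2 + 4*m*x + 6*m + 24*x
(5) = b^2 - 11*b + 28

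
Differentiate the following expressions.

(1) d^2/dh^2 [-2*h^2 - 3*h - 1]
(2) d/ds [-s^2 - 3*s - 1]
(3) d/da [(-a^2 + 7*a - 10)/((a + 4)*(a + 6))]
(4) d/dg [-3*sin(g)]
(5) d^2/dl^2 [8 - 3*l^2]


(1) = -4
(2) = -2*s - 3
(3) = (-17*a^2 - 28*a + 268)/(a^4 + 20*a^3 + 148*a^2 + 480*a + 576)
(4) = -3*cos(g)
(5) = -6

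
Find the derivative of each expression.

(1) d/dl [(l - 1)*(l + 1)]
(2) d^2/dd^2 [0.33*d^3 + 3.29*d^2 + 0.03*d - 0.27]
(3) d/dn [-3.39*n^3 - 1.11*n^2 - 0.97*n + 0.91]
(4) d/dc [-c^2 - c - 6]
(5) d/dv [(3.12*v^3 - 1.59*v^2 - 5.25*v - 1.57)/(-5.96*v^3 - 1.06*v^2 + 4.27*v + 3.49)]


(1) = 2*l
(2) = 1.98*d + 6.58
(3) = -10.17*n^2 - 2.22*n - 0.97
(4) = -2*c - 1
(5) = (-12.7836*v^4 - 35.9352*v^3 - 7.7595*v^2 - 14.4266*v - 11.6186)/(35.5216*v^6 + 12.6352*v^5 - 49.7748*v^4 - 50.6532*v^3 + 10.8341*v^2 + 29.8046*v + 12.1801)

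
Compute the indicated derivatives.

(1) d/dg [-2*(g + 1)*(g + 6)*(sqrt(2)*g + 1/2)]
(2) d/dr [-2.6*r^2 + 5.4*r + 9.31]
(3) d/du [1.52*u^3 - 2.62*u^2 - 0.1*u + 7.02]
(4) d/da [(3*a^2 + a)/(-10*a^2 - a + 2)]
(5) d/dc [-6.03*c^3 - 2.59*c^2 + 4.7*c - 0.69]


(1) = -6*sqrt(2)*g^2 - 28*sqrt(2)*g - 2*g - 12*sqrt(2) - 7
(2) = 5.4 - 5.2*r
(3) = 4.56*u^2 - 5.24*u - 0.1
(4) = (7*a^2 + 12*a + 2)/(100*a^4 + 20*a^3 - 39*a^2 - 4*a + 4)
(5) = -18.09*c^2 - 5.18*c + 4.7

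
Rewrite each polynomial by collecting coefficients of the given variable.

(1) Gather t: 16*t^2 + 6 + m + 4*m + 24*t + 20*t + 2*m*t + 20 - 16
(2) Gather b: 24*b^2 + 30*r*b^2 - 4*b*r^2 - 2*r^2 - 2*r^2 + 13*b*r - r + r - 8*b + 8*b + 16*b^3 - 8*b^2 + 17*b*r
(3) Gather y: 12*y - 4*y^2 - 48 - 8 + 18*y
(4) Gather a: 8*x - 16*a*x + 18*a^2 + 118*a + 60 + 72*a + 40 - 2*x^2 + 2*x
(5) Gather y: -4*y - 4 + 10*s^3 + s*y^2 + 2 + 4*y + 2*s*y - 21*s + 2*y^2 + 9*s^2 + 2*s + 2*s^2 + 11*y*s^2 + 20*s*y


(1) = 5*m + 16*t^2 + t*(2*m + 44) + 10
(2) = 16*b^3 + b^2*(30*r + 16) + b*(-4*r^2 + 30*r) - 4*r^2
(3) = -4*y^2 + 30*y - 56
(4) = 18*a^2 + a*(190 - 16*x) - 2*x^2 + 10*x + 100
(5) = 10*s^3 + 11*s^2 - 19*s + y^2*(s + 2) + y*(11*s^2 + 22*s) - 2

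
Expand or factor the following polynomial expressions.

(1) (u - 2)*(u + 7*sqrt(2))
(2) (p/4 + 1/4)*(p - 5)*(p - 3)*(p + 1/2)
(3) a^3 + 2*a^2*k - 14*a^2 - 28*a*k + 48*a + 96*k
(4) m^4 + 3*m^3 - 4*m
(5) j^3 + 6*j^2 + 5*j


(1) = u^2 - 2*u + 7*sqrt(2)*u - 14*sqrt(2)
(2) = p^4/4 - 13*p^3/8 + 7*p^2/8 + 37*p/8 + 15/8
(3) = (a - 8)*(a - 6)*(a + 2*k)
(4) = m*(m - 1)*(m + 2)^2
(5) = j*(j + 1)*(j + 5)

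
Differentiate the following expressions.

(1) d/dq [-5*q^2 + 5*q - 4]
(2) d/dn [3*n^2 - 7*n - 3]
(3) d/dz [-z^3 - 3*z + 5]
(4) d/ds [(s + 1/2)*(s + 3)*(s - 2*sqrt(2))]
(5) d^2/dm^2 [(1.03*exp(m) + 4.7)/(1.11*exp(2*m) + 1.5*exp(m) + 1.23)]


(1) = 5 - 10*q
(2) = 6*n - 7
(3) = -3*z^2 - 3
(4) = 3*s^2 - 4*sqrt(2)*s + 7*s - 7*sqrt(2) + 3/2
(5) = (1.269063*exp(4*m) + 21.44853*exp(3*m) + 15.038946*exp(2*m) - 16.99299*exp(m) - 7.113213)*exp(m)/(1.367631*exp(6*m) + 5.54445*exp(5*m) + 12.038949*exp(4*m) + 15.6627*exp(3*m) + 13.340457*exp(2*m) + 6.80805*exp(m) + 1.860867)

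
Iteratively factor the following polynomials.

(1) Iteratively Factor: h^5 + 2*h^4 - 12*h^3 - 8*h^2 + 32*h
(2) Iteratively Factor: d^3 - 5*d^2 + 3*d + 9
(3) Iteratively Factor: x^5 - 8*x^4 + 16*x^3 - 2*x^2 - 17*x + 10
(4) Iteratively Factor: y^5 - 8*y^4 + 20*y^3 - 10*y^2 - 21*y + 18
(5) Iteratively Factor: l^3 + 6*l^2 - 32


(1) = (h - 2)*(h^4 + 4*h^3 - 4*h^2 - 16*h) = h*(h - 2)*(h^3 + 4*h^2 - 4*h - 16) = h*(h - 2)*(h + 4)*(h^2 - 4) = h*(h - 2)*(h + 2)*(h + 4)*(h - 2)
(2) = (d - 3)*(d^2 - 2*d - 3) = (d - 3)^2*(d + 1)
(3) = (x - 1)*(x^4 - 7*x^3 + 9*x^2 + 7*x - 10) = (x - 2)*(x - 1)*(x^3 - 5*x^2 - x + 5) = (x - 2)*(x - 1)^2*(x^2 - 4*x - 5) = (x - 2)*(x - 1)^2*(x + 1)*(x - 5)
(4) = (y - 3)*(y^4 - 5*y^3 + 5*y^2 + 5*y - 6) = (y - 3)*(y - 1)*(y^3 - 4*y^2 + y + 6) = (y - 3)*(y - 1)*(y + 1)*(y^2 - 5*y + 6) = (y - 3)^2*(y - 1)*(y + 1)*(y - 2)
(5) = (l - 2)*(l^2 + 8*l + 16) = (l - 2)*(l + 4)*(l + 4)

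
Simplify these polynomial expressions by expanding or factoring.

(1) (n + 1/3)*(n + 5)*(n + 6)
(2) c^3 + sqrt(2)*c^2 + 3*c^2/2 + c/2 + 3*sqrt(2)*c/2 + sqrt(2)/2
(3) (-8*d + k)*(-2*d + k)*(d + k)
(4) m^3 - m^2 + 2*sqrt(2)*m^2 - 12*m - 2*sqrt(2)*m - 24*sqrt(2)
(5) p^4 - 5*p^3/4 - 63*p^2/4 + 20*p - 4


(1) = n^3 + 34*n^2/3 + 101*n/3 + 10
(2) = (c + 1/2)*(c + 1)*(c + sqrt(2))
(3) = 16*d^3 + 6*d^2*k - 9*d*k^2 + k^3
(4) = (m - 4)*(m + 3)*(m + 2*sqrt(2))
(5) = (p - 4)*(p - 1)*(p - 1/4)*(p + 4)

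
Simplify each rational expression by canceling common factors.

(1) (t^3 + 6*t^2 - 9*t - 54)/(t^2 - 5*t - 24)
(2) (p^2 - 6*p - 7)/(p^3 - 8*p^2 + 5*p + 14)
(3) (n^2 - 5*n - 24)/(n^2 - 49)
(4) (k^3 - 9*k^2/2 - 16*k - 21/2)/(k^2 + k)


(1) = (t^2 + 3*t - 18)/(t - 8)
(2) = 1/(p - 2)
(3) = (n^2 - 5*n - 24)/(n^2 - 49)
(4) = (2*k^2 - 11*k - 21)/(2*k)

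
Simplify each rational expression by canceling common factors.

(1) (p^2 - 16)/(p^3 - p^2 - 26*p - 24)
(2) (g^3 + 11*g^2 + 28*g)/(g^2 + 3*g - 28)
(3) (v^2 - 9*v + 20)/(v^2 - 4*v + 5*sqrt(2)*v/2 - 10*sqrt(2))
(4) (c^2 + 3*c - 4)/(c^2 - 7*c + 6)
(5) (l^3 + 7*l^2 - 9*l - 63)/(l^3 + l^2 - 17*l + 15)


(1) = (p - 4)/(p^2 - 5*p - 6)
(2) = (g^2 + 4*g)/(g - 4)
(3) = (2*v - 10)/(2*v + 5*sqrt(2))
(4) = (c + 4)/(c - 6)
(5) = (l^2 + 10*l + 21)/(l^2 + 4*l - 5)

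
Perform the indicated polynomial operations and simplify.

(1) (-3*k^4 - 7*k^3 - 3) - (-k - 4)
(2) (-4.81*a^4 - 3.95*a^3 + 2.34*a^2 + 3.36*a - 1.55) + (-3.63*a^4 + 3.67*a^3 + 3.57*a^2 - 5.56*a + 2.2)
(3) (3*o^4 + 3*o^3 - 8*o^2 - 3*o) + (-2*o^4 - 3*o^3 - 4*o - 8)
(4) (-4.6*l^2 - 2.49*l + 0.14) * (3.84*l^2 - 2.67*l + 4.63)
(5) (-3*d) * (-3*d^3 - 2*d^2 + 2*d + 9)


(1) = -3*k^4 - 7*k^3 + k + 1
(2) = -8.44*a^4 - 0.28*a^3 + 5.91*a^2 - 2.2*a + 0.65
(3) = o^4 - 8*o^2 - 7*o - 8
(4) = -17.664*l^4 + 2.7204*l^3 - 14.1121*l^2 - 11.9025*l + 0.6482
(5) = 9*d^4 + 6*d^3 - 6*d^2 - 27*d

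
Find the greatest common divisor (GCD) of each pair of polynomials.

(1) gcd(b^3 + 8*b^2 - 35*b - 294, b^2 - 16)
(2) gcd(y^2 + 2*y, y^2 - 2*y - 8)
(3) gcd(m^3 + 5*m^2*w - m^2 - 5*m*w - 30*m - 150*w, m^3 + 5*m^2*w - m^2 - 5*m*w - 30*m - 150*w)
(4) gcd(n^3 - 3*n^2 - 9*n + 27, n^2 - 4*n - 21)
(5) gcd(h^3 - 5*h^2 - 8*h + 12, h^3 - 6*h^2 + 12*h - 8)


(1) = 1
(2) = gcd(y*(y + 2), (y - 4)*(y + 2)) = y + 2
(3) = m^3 + 5*m^2*w - m^2 - 5*m*w - 30*m - 150*w
(4) = n + 3
(5) = gcd((h - 6)*(h - 1)*(h + 2), (h - 2)^3) = 1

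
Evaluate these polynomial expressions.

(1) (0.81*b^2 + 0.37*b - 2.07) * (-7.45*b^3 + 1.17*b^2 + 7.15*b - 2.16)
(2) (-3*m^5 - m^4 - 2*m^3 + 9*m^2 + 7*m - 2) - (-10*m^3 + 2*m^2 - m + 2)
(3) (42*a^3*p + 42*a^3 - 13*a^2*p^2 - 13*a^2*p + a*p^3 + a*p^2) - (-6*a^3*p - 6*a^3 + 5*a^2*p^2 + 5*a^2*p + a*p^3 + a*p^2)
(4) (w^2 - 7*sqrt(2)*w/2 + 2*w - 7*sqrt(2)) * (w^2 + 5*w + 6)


(1) = -6.0345*b^5 - 1.8088*b^4 + 21.6459*b^3 - 1.526*b^2 - 15.5997*b + 4.4712
(2) = -3*m^5 - m^4 + 8*m^3 + 7*m^2 + 8*m - 4
(3) = 48*a^3*p + 48*a^3 - 18*a^2*p^2 - 18*a^2*p
(4) = w^4 - 7*sqrt(2)*w^3/2 + 7*w^3 - 49*sqrt(2)*w^2/2 + 16*w^2 - 56*sqrt(2)*w + 12*w - 42*sqrt(2)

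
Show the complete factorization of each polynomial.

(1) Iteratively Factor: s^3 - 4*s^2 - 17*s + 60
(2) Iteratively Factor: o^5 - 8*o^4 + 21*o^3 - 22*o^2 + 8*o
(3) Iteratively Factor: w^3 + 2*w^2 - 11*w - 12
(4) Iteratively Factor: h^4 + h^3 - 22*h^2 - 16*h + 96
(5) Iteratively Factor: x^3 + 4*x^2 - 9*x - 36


(1) = (s - 5)*(s^2 + s - 12) = (s - 5)*(s - 3)*(s + 4)
(2) = (o - 4)*(o^4 - 4*o^3 + 5*o^2 - 2*o) = (o - 4)*(o - 1)*(o^3 - 3*o^2 + 2*o) = o*(o - 4)*(o - 1)*(o^2 - 3*o + 2) = o*(o - 4)*(o - 1)^2*(o - 2)
(3) = (w + 4)*(w^2 - 2*w - 3) = (w + 1)*(w + 4)*(w - 3)
(4) = (h - 4)*(h^3 + 5*h^2 - 2*h - 24) = (h - 4)*(h + 4)*(h^2 + h - 6) = (h - 4)*(h - 2)*(h + 4)*(h + 3)
(5) = (x + 3)*(x^2 + x - 12) = (x + 3)*(x + 4)*(x - 3)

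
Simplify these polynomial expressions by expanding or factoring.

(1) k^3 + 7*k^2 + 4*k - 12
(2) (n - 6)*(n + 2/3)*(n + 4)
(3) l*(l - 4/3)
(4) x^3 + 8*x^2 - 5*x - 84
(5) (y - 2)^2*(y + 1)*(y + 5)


(1) = (k - 1)*(k + 2)*(k + 6)
(2) = n^3 - 4*n^2/3 - 76*n/3 - 16
(3) = l^2 - 4*l/3
(4) = (x - 3)*(x + 4)*(x + 7)
(5) = y^4 + 2*y^3 - 15*y^2 + 4*y + 20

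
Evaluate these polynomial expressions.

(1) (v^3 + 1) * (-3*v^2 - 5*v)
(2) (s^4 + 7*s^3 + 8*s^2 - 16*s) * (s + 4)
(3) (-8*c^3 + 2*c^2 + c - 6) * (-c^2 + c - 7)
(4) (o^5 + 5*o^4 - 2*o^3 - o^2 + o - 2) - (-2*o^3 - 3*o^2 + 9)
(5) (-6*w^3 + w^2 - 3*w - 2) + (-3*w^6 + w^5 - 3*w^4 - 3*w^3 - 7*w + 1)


(1) = -3*v^5 - 5*v^4 - 3*v^2 - 5*v
(2) = s^5 + 11*s^4 + 36*s^3 + 16*s^2 - 64*s
(3) = 8*c^5 - 10*c^4 + 57*c^3 - 7*c^2 - 13*c + 42
(4) = o^5 + 5*o^4 + 2*o^2 + o - 11
(5) = -3*w^6 + w^5 - 3*w^4 - 9*w^3 + w^2 - 10*w - 1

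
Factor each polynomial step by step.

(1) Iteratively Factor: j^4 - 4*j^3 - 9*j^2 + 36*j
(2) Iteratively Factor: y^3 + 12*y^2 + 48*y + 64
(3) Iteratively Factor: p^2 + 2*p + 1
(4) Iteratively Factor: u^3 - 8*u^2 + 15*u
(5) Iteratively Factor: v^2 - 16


(1) = (j - 4)*(j^3 - 9*j) = (j - 4)*(j + 3)*(j^2 - 3*j) = (j - 4)*(j - 3)*(j + 3)*(j)
(2) = (y + 4)*(y^2 + 8*y + 16) = (y + 4)^2*(y + 4)
(3) = (p + 1)*(p + 1)
(4) = (u - 5)*(u^2 - 3*u) = (u - 5)*(u - 3)*(u)
(5) = (v + 4)*(v - 4)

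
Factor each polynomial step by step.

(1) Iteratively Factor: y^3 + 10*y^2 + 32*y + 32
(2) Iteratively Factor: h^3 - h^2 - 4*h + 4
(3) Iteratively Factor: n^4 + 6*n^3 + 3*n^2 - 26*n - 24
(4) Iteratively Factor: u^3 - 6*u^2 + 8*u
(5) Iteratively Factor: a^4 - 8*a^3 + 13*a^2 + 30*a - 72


(1) = (y + 4)*(y^2 + 6*y + 8) = (y + 4)^2*(y + 2)
(2) = (h - 1)*(h^2 - 4) = (h - 2)*(h - 1)*(h + 2)
(3) = (n - 2)*(n^3 + 8*n^2 + 19*n + 12) = (n - 2)*(n + 4)*(n^2 + 4*n + 3) = (n - 2)*(n + 1)*(n + 4)*(n + 3)
(4) = (u - 2)*(u^2 - 4*u) = u*(u - 2)*(u - 4)
(5) = (a - 3)*(a^3 - 5*a^2 - 2*a + 24) = (a - 4)*(a - 3)*(a^2 - a - 6) = (a - 4)*(a - 3)*(a + 2)*(a - 3)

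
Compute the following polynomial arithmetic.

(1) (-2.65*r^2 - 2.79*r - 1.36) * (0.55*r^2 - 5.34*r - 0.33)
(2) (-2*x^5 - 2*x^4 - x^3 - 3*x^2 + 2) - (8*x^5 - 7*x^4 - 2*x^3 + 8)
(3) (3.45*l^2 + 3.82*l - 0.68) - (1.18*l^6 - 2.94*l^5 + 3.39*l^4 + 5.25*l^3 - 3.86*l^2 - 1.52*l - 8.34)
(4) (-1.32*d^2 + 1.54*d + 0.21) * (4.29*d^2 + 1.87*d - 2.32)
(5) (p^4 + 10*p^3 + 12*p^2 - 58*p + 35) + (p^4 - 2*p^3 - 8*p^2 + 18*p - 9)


(1) = -1.4575*r^4 + 12.6165*r^3 + 15.0251*r^2 + 8.1831*r + 0.4488
(2) = -10*x^5 + 5*x^4 + x^3 - 3*x^2 - 6
(3) = -1.18*l^6 + 2.94*l^5 - 3.39*l^4 - 5.25*l^3 + 7.31*l^2 + 5.34*l + 7.66
(4) = -5.6628*d^4 + 4.1382*d^3 + 6.8431*d^2 - 3.1801*d - 0.4872
(5) = 2*p^4 + 8*p^3 + 4*p^2 - 40*p + 26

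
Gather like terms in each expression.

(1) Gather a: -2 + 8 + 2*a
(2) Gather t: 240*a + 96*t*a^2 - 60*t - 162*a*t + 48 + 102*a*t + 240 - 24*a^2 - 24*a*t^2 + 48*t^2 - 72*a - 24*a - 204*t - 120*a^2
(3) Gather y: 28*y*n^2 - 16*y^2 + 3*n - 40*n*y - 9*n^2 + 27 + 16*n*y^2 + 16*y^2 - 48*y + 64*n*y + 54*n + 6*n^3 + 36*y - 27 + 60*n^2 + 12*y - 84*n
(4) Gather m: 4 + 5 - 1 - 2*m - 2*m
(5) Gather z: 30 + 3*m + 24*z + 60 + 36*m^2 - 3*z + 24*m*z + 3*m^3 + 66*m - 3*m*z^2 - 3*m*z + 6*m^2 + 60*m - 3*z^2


(1) = 2*a + 6
(2) = -144*a^2 + 144*a + t^2*(48 - 24*a) + t*(96*a^2 - 60*a - 264) + 288
(3) = 6*n^3 + 51*n^2 + 16*n*y^2 - 27*n + y*(28*n^2 + 24*n)
(4) = 8 - 4*m
(5) = 3*m^3 + 42*m^2 + 129*m + z^2*(-3*m - 3) + z*(21*m + 21) + 90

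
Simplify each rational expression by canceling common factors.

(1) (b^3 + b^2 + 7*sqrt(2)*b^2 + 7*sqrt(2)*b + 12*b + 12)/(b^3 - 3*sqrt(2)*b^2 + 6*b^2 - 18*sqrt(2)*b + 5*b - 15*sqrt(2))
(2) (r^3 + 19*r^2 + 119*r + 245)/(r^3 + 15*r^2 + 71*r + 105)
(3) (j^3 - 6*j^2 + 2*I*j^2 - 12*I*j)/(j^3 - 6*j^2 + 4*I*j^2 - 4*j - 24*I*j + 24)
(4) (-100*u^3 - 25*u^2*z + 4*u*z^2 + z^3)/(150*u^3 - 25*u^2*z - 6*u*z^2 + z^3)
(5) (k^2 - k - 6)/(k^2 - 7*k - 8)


(1) = (b^2 + 7*sqrt(2)*b + 12)/(b^2 + b*(5 - 3*sqrt(2)) - 15*sqrt(2))
(2) = (r + 7)/(r + 3)
(3) = j/(j + 2*I)
(4) = (4*u + z)/(-6*u + z)
(5) = (k^2 - k - 6)/(k^2 - 7*k - 8)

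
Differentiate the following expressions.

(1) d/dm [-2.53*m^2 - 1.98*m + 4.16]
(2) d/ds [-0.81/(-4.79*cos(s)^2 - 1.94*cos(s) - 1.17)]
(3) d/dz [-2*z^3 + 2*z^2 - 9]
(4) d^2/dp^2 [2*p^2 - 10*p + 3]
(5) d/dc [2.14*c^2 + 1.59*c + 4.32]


(1) = -5.06*m - 1.98
(2) = (7.7598*cos(s) + 1.5714)*sin(s)/(4.79*cos(s)^2 + 1.94*cos(s) + 1.17)^2
(3) = 2*z*(2 - 3*z)
(4) = 4
(5) = 4.28*c + 1.59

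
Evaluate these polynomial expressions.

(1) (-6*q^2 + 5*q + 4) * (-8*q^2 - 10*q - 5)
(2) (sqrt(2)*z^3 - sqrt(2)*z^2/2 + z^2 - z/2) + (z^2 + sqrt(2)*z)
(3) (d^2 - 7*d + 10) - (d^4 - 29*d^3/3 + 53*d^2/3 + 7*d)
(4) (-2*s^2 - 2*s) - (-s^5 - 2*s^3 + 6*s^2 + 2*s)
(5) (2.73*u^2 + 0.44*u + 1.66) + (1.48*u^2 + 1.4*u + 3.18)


(1) = 48*q^4 + 20*q^3 - 52*q^2 - 65*q - 20
(2) = sqrt(2)*z^3 - sqrt(2)*z^2/2 + 2*z^2 - z/2 + sqrt(2)*z
(3) = -d^4 + 29*d^3/3 - 50*d^2/3 - 14*d + 10
(4) = s^5 + 2*s^3 - 8*s^2 - 4*s
(5) = 4.21*u^2 + 1.84*u + 4.84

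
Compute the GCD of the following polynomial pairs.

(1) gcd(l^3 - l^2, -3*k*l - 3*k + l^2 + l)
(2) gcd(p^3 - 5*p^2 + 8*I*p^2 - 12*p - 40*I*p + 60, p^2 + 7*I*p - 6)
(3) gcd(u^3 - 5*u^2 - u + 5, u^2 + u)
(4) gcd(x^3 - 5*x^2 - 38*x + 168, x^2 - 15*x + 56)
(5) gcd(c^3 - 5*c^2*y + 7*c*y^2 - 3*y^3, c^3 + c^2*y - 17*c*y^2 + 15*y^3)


(1) = 1
(2) = p + 6*I
(3) = u + 1
(4) = gcd((x - 7)*(x - 4)*(x + 6), (x - 8)*(x - 7)) = x - 7
(5) = gcd((c - 3*y)*(c - y)^2, (c - 3*y)*(c - y)*(c + 5*y)) = c^2 - 4*c*y + 3*y^2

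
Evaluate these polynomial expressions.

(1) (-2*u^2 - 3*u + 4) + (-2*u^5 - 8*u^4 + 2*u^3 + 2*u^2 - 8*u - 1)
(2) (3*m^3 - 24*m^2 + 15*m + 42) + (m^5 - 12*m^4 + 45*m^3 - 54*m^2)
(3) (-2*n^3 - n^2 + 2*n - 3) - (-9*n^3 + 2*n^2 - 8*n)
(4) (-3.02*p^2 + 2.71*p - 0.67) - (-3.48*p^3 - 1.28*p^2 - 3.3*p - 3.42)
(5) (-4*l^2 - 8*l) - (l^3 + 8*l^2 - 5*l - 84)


(1) = -2*u^5 - 8*u^4 + 2*u^3 - 11*u + 3
(2) = m^5 - 12*m^4 + 48*m^3 - 78*m^2 + 15*m + 42
(3) = 7*n^3 - 3*n^2 + 10*n - 3
(4) = 3.48*p^3 - 1.74*p^2 + 6.01*p + 2.75
(5) = -l^3 - 12*l^2 - 3*l + 84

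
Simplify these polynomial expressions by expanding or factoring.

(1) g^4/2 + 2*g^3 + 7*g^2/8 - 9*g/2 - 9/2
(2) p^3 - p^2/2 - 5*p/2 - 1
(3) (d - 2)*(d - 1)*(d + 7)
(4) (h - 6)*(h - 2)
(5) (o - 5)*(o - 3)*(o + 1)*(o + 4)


(1) = (g/2 + 1)*(g - 3/2)*(g + 3/2)*(g + 2)
(2) = (p - 2)*(p + 1/2)*(p + 1)
(3) = d^3 + 4*d^2 - 19*d + 14
(4) = h^2 - 8*h + 12
(5) = o^4 - 3*o^3 - 21*o^2 + 43*o + 60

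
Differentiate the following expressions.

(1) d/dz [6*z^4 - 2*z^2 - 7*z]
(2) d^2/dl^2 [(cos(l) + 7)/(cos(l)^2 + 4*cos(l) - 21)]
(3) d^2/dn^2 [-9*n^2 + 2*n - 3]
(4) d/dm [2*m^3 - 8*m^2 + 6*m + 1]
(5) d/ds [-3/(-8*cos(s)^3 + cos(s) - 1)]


(1) = 24*z^3 - 4*z - 7
(2) = (sin(l)^2 - 3*cos(l) + 1)/(cos(l) - 3)^3
(3) = -18
(4) = 6*m^2 - 16*m + 6
(5) = 3*(24*cos(s)^2 - 1)*sin(s)/(8*cos(s)^3 - cos(s) + 1)^2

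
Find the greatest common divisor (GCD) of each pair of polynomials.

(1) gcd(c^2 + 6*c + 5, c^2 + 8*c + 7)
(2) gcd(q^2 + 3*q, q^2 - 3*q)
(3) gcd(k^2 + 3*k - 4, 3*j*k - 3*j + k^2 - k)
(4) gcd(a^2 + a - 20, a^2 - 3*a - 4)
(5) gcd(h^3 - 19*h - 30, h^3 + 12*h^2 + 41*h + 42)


(1) = gcd((c + 1)*(c + 5), (c + 1)*(c + 7)) = c + 1
(2) = q
(3) = gcd((k - 1)*(k + 4), (3*j + k)*(k - 1)) = k - 1
(4) = gcd((a - 4)*(a + 5), (a - 4)*(a + 1)) = a - 4
(5) = h^2 + 5*h + 6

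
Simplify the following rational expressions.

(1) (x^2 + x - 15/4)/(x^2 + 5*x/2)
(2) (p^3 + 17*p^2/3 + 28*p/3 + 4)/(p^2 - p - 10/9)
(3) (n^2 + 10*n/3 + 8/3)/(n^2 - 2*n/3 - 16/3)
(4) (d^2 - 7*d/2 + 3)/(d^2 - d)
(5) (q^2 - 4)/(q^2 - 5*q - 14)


(1) = (2*x - 3)/(2*x)
(2) = (3*p^2 + 15*p + 18)/(3*p - 5)
(3) = (3*n + 4)/(3*n - 8)
(4) = (2*d^2 - 7*d + 6)/(2*d^2 - 2*d)
(5) = (q - 2)/(q - 7)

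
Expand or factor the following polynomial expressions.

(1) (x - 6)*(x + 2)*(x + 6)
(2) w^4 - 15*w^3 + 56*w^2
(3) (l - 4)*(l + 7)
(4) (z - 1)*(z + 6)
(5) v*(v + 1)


(1) = x^3 + 2*x^2 - 36*x - 72
(2) = w^2*(w - 8)*(w - 7)
(3) = l^2 + 3*l - 28
(4) = z^2 + 5*z - 6
(5) = v^2 + v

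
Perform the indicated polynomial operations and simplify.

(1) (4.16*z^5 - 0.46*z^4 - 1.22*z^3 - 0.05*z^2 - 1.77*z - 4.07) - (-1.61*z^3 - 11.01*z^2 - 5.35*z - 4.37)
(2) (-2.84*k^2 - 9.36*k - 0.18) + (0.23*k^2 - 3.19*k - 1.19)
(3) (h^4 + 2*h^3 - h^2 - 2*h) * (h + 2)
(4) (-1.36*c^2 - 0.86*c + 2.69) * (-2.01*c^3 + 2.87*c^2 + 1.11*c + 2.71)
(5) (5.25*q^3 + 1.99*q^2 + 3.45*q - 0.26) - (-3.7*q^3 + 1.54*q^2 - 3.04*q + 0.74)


(1) = 4.16*z^5 - 0.46*z^4 + 0.39*z^3 + 10.96*z^2 + 3.58*z + 0.3
(2) = -2.61*k^2 - 12.55*k - 1.37
(3) = h^5 + 4*h^4 + 3*h^3 - 4*h^2 - 4*h
(4) = 2.7336*c^5 - 2.1746*c^4 - 9.3847*c^3 + 3.0801*c^2 + 0.6553*c + 7.2899
(5) = 8.95*q^3 + 0.45*q^2 + 6.49*q - 1.0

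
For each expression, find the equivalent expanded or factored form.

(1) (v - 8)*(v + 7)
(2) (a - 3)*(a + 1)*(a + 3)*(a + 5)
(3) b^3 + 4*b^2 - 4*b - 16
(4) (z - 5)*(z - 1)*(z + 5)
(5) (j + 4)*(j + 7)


(1) = v^2 - v - 56
(2) = a^4 + 6*a^3 - 4*a^2 - 54*a - 45
(3) = (b - 2)*(b + 2)*(b + 4)
(4) = z^3 - z^2 - 25*z + 25
(5) = j^2 + 11*j + 28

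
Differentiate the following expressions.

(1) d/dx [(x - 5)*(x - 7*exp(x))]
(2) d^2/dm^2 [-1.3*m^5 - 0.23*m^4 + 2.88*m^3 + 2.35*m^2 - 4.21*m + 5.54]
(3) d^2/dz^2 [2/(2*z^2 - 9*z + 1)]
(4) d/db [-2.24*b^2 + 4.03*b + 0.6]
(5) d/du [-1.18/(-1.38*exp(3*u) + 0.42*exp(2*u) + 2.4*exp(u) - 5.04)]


(1) = x - (x - 5)*(7*exp(x) - 1) - 7*exp(x)
(2) = -26.0*m^3 - 2.76*m^2 + 17.28*m + 4.7
(3) = 4*(-4*z^2 + 18*z + (4*z - 9)^2 - 2)/(2*z^2 - 9*z + 1)^3
(4) = 4.03 - 4.48*b
(5) = (-4.8852*exp(2*u) + 0.9912*exp(u) + 2.832)*exp(u)/(1.38*exp(3*u) - 0.42*exp(2*u) - 2.4*exp(u) + 5.04)^2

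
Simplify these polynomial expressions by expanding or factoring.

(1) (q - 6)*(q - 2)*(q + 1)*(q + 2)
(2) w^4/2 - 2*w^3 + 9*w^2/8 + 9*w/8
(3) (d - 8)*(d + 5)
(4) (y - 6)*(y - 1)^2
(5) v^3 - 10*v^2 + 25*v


(1) = q^4 - 5*q^3 - 10*q^2 + 20*q + 24
(2) = w*(w/2 + 1/4)*(w - 3)*(w - 3/2)
(3) = d^2 - 3*d - 40
(4) = y^3 - 8*y^2 + 13*y - 6
(5) = v*(v - 5)^2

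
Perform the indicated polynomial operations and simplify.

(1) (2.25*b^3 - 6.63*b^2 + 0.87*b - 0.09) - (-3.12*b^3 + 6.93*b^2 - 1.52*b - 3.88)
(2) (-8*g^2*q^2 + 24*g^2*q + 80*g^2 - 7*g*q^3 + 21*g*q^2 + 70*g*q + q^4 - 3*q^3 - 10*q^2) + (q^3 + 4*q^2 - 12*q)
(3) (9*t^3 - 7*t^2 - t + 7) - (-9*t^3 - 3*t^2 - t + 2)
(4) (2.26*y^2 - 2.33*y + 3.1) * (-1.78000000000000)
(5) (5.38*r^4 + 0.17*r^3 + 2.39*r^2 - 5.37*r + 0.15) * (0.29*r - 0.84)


(1) = 5.37*b^3 - 13.56*b^2 + 2.39*b + 3.79
(2) = -8*g^2*q^2 + 24*g^2*q + 80*g^2 - 7*g*q^3 + 21*g*q^2 + 70*g*q + q^4 - 2*q^3 - 6*q^2 - 12*q
(3) = 18*t^3 - 4*t^2 + 5
(4) = -4.0228*y^2 + 4.1474*y - 5.518
(5) = 1.5602*r^5 - 4.4699*r^4 + 0.5503*r^3 - 3.5649*r^2 + 4.5543*r - 0.126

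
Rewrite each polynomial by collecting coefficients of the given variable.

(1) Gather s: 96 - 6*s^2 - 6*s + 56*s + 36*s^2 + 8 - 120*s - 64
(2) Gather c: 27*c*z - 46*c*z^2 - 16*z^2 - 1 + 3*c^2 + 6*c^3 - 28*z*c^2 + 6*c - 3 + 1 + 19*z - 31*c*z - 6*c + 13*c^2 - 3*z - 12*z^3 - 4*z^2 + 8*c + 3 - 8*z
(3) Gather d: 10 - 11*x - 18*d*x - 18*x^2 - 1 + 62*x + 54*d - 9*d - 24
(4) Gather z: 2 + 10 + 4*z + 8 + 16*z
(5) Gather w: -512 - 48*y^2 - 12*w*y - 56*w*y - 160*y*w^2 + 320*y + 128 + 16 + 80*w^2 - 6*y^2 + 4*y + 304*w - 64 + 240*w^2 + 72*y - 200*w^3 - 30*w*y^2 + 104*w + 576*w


(1) = 30*s^2 - 70*s + 40
(2) = 6*c^3 + c^2*(16 - 28*z) + c*(-46*z^2 - 4*z + 8) - 12*z^3 - 20*z^2 + 8*z
(3) = d*(45 - 18*x) - 18*x^2 + 51*x - 15
(4) = 20*z + 20
(5) = -200*w^3 + w^2*(320 - 160*y) + w*(-30*y^2 - 68*y + 984) - 54*y^2 + 396*y - 432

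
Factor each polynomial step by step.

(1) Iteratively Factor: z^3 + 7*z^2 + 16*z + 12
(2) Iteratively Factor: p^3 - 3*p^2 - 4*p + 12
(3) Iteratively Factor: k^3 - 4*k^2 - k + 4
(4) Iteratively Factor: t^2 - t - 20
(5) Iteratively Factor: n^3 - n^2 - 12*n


(1) = (z + 2)*(z^2 + 5*z + 6) = (z + 2)^2*(z + 3)
(2) = (p - 2)*(p^2 - p - 6) = (p - 2)*(p + 2)*(p - 3)
(3) = (k - 1)*(k^2 - 3*k - 4) = (k - 1)*(k + 1)*(k - 4)
(4) = (t - 5)*(t + 4)
(5) = (n - 4)*(n^2 + 3*n) = n*(n - 4)*(n + 3)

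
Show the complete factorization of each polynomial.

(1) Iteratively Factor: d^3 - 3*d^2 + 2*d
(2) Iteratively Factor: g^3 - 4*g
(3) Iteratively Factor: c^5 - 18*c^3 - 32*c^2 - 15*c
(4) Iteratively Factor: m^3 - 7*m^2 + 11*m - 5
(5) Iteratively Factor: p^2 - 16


(1) = (d - 2)*(d^2 - d) = d*(d - 2)*(d - 1)
(2) = (g)*(g^2 - 4) = g*(g + 2)*(g - 2)
(3) = (c + 1)*(c^4 - c^3 - 17*c^2 - 15*c) = c*(c + 1)*(c^3 - c^2 - 17*c - 15) = c*(c + 1)*(c + 3)*(c^2 - 4*c - 5) = c*(c + 1)^2*(c + 3)*(c - 5)
(4) = (m - 1)*(m^2 - 6*m + 5) = (m - 1)^2*(m - 5)
(5) = (p - 4)*(p + 4)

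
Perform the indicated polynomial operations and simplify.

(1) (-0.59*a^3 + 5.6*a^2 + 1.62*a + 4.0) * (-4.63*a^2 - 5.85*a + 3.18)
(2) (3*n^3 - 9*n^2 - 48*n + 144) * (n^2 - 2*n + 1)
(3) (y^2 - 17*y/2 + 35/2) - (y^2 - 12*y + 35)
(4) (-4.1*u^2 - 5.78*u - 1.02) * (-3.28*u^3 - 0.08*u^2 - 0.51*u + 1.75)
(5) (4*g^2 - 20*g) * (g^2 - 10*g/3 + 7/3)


(1) = 2.7317*a^5 - 22.4765*a^4 - 42.1368*a^3 - 10.189*a^2 - 18.2484*a + 12.72
(2) = 3*n^5 - 15*n^4 - 27*n^3 + 231*n^2 - 336*n + 144
(3) = 7*y/2 - 35/2
(4) = 13.448*u^5 + 19.2864*u^4 + 5.899*u^3 - 4.1456*u^2 - 9.5948*u - 1.785
(5) = 4*g^4 - 100*g^3/3 + 76*g^2 - 140*g/3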